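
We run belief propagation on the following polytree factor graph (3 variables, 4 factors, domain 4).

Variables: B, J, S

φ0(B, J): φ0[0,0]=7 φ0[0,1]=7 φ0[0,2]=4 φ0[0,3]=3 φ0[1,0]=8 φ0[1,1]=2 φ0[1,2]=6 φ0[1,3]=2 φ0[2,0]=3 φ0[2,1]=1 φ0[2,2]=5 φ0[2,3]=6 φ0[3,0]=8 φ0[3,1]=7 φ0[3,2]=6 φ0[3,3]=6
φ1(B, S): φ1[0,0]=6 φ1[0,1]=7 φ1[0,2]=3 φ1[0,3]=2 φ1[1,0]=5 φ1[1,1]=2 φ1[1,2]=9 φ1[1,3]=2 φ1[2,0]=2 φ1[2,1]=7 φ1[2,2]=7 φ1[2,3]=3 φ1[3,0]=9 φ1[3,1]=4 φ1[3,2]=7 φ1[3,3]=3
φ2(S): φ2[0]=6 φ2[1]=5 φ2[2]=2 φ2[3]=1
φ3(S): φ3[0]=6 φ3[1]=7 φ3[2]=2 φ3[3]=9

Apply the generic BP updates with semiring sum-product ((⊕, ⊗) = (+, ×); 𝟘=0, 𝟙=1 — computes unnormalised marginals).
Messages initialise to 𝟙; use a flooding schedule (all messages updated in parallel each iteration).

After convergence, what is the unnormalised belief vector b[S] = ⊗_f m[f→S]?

b[S] = [17604, 13860, 2076, 1836]

init: all messages = 𝟙 over 4 values
r1 m[φ0→B] = [21, 18, 15, 27]
r1 m[φ0→J] = [26, 17, 21, 17]
r1 m[φ1→B] = [18, 18, 19, 23]
r1 m[φ1→S] = [22, 20, 26, 10]
r1 m[φ2→S] = [6, 5, 2, 1]
r1 m[φ3→S] = [6, 7, 2, 9]
r1 m[B→φ0] = [1, 1, 1, 1]
r1 m[B→φ1] = [1, 1, 1, 1]
r1 m[J→φ0] = [1, 1, 1, 1]
r1 m[S→φ1] = [1, 1, 1, 1]
r1 m[S→φ2] = [1, 1, 1, 1]
r1 m[S→φ3] = [1, 1, 1, 1]
r2 m[φ0→B] = [21, 18, 15, 27]
r2 m[φ0→J] = [26, 17, 21, 17]
r2 m[φ1→B] = [18, 18, 19, 23]
r2 m[φ1→S] = [22, 20, 26, 10]
r2 m[φ2→S] = [6, 5, 2, 1]
r2 m[φ3→S] = [6, 7, 2, 9]
r2 m[B→φ0] = [18, 18, 19, 23]
r2 m[B→φ1] = [21, 18, 15, 27]
r2 m[J→φ0] = [1, 1, 1, 1]
r2 m[S→φ1] = [36, 35, 4, 9]
r2 m[S→φ2] = [132, 140, 52, 90]
r2 m[S→φ3] = [132, 100, 52, 10]
r3 m[φ0→B] = [21, 18, 15, 27]
r3 m[φ0→J] = [511, 342, 413, 342]
r3 m[φ1→B] = [491, 304, 372, 519]
r3 m[φ1→S] = [489, 396, 519, 204]
r3 m[φ2→S] = [6, 5, 2, 1]
r3 m[φ3→S] = [6, 7, 2, 9]
r3 m[B→φ0] = [18, 18, 19, 23]
r3 m[B→φ1] = [21, 18, 15, 27]
r3 m[J→φ0] = [1, 1, 1, 1]
r3 m[S→φ1] = [36, 35, 4, 9]
r3 m[S→φ2] = [132, 140, 52, 90]
r3 m[S→φ3] = [132, 100, 52, 10]
r4 m[φ0→B] = [21, 18, 15, 27]
r4 m[φ0→J] = [511, 342, 413, 342]
r4 m[φ1→B] = [491, 304, 372, 519]
r4 m[φ1→S] = [489, 396, 519, 204]
r4 m[φ2→S] = [6, 5, 2, 1]
r4 m[φ3→S] = [6, 7, 2, 9]
r4 m[B→φ0] = [491, 304, 372, 519]
r4 m[B→φ1] = [21, 18, 15, 27]
r4 m[J→φ0] = [1, 1, 1, 1]
r4 m[S→φ1] = [36, 35, 4, 9]
r4 m[S→φ2] = [2934, 2772, 1038, 1836]
r4 m[S→φ3] = [2934, 1980, 1038, 204]
r5 m[φ0→B] = [21, 18, 15, 27]
r5 m[φ0→J] = [11137, 8050, 8762, 7427]
r5 m[φ1→B] = [491, 304, 372, 519]
r5 m[φ1→S] = [489, 396, 519, 204]
r5 m[φ2→S] = [6, 5, 2, 1]
r5 m[φ3→S] = [6, 7, 2, 9]
r5 m[B→φ0] = [491, 304, 372, 519]
r5 m[B→φ1] = [21, 18, 15, 27]
r5 m[J→φ0] = [1, 1, 1, 1]
r5 m[S→φ1] = [36, 35, 4, 9]
r5 m[S→φ2] = [2934, 2772, 1038, 1836]
r5 m[S→φ3] = [2934, 1980, 1038, 204]
r6 m[φ0→B] = [21, 18, 15, 27]
r6 m[φ0→J] = [11137, 8050, 8762, 7427]
r6 m[φ1→B] = [491, 304, 372, 519]
r6 m[φ1→S] = [489, 396, 519, 204]
r6 m[φ2→S] = [6, 5, 2, 1]
r6 m[φ3→S] = [6, 7, 2, 9]
r6 m[B→φ0] = [491, 304, 372, 519]
r6 m[B→φ1] = [21, 18, 15, 27]
r6 m[J→φ0] = [1, 1, 1, 1]
r6 m[S→φ1] = [36, 35, 4, 9]
r6 m[S→φ2] = [2934, 2772, 1038, 1836]
r6 m[S→φ3] = [2934, 1980, 1038, 204]
fixed point reached at round 6
b[S] = ⊗ incoming = [17604, 13860, 2076, 1836]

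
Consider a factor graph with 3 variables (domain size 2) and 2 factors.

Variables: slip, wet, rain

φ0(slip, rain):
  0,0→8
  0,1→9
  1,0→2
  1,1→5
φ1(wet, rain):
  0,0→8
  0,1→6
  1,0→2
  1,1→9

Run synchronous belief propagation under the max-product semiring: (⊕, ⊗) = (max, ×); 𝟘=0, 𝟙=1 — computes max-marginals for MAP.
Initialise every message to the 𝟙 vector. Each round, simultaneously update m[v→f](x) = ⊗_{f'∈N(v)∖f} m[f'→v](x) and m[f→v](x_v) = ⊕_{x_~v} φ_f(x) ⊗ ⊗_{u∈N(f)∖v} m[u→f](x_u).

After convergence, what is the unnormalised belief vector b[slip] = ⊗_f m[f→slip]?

b[slip] = [81, 45]

init: all messages = 𝟙 over 2 values
r1 m[φ0→slip] = [9, 5]
r1 m[φ0→rain] = [8, 9]
r1 m[φ1→wet] = [8, 9]
r1 m[φ1→rain] = [8, 9]
r1 m[slip→φ0] = [1, 1]
r1 m[wet→φ1] = [1, 1]
r1 m[rain→φ0] = [1, 1]
r1 m[rain→φ1] = [1, 1]
r2 m[φ0→slip] = [9, 5]
r2 m[φ0→rain] = [8, 9]
r2 m[φ1→wet] = [8, 9]
r2 m[φ1→rain] = [8, 9]
r2 m[slip→φ0] = [1, 1]
r2 m[wet→φ1] = [1, 1]
r2 m[rain→φ0] = [8, 9]
r2 m[rain→φ1] = [8, 9]
r3 m[φ0→slip] = [81, 45]
r3 m[φ0→rain] = [8, 9]
r3 m[φ1→wet] = [64, 81]
r3 m[φ1→rain] = [8, 9]
r3 m[slip→φ0] = [1, 1]
r3 m[wet→φ1] = [1, 1]
r3 m[rain→φ0] = [8, 9]
r3 m[rain→φ1] = [8, 9]
r4 m[φ0→slip] = [81, 45]
r4 m[φ0→rain] = [8, 9]
r4 m[φ1→wet] = [64, 81]
r4 m[φ1→rain] = [8, 9]
r4 m[slip→φ0] = [1, 1]
r4 m[wet→φ1] = [1, 1]
r4 m[rain→φ0] = [8, 9]
r4 m[rain→φ1] = [8, 9]
fixed point reached at round 4
b[slip] = ⊗ incoming = [81, 45]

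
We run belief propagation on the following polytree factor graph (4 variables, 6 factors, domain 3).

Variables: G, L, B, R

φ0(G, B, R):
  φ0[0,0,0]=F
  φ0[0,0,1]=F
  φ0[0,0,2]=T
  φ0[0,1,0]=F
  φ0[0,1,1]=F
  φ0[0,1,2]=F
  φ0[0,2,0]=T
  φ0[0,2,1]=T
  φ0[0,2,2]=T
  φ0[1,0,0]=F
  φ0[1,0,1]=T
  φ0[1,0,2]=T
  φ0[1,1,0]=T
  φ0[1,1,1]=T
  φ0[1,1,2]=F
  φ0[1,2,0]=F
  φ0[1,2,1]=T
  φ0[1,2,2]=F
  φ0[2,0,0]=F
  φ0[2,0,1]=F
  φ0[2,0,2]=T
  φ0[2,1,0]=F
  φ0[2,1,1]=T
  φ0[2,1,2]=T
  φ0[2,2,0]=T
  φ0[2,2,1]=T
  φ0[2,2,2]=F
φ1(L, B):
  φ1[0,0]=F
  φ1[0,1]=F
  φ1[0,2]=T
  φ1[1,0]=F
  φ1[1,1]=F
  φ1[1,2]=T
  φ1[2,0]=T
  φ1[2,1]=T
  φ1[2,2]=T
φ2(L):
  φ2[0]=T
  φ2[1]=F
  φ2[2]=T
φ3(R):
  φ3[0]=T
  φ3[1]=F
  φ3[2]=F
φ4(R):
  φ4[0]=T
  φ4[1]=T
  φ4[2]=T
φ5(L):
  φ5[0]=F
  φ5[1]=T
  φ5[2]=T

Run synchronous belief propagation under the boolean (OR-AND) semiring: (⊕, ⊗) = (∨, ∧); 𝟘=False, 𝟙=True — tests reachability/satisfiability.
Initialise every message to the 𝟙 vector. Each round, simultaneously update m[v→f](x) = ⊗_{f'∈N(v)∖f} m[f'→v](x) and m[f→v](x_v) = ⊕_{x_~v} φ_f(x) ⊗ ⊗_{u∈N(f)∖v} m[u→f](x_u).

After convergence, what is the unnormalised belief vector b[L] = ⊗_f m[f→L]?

init: all messages = 𝟙 over 3 values
r1 m[φ0→G] = [T, T, T]
r1 m[φ0→B] = [T, T, T]
r1 m[φ0→R] = [T, T, T]
r1 m[φ1→L] = [T, T, T]
r1 m[φ1→B] = [T, T, T]
r1 m[φ2→L] = [T, F, T]
r1 m[φ3→R] = [T, F, F]
r1 m[φ4→R] = [T, T, T]
r1 m[φ5→L] = [F, T, T]
r1 m[G→φ0] = [T, T, T]
r1 m[L→φ1] = [T, T, T]
r1 m[L→φ2] = [T, T, T]
r1 m[L→φ5] = [T, T, T]
r1 m[B→φ0] = [T, T, T]
r1 m[B→φ1] = [T, T, T]
r1 m[R→φ0] = [T, T, T]
r1 m[R→φ3] = [T, T, T]
r1 m[R→φ4] = [T, T, T]
r2 m[φ0→G] = [T, T, T]
r2 m[φ0→B] = [T, T, T]
r2 m[φ0→R] = [T, T, T]
r2 m[φ1→L] = [T, T, T]
r2 m[φ1→B] = [T, T, T]
r2 m[φ2→L] = [T, F, T]
r2 m[φ3→R] = [T, F, F]
r2 m[φ4→R] = [T, T, T]
r2 m[φ5→L] = [F, T, T]
r2 m[G→φ0] = [T, T, T]
r2 m[L→φ1] = [F, F, T]
r2 m[L→φ2] = [F, T, T]
r2 m[L→φ5] = [T, F, T]
r2 m[B→φ0] = [T, T, T]
r2 m[B→φ1] = [T, T, T]
r2 m[R→φ0] = [T, F, F]
r2 m[R→φ3] = [T, T, T]
r2 m[R→φ4] = [T, F, F]
r3 m[φ0→G] = [T, T, T]
r3 m[φ0→B] = [F, T, T]
r3 m[φ0→R] = [T, T, T]
r3 m[φ1→L] = [T, T, T]
r3 m[φ1→B] = [T, T, T]
r3 m[φ2→L] = [T, F, T]
r3 m[φ3→R] = [T, F, F]
r3 m[φ4→R] = [T, T, T]
r3 m[φ5→L] = [F, T, T]
r3 m[G→φ0] = [T, T, T]
r3 m[L→φ1] = [F, F, T]
r3 m[L→φ2] = [F, T, T]
r3 m[L→φ5] = [T, F, T]
r3 m[B→φ0] = [T, T, T]
r3 m[B→φ1] = [T, T, T]
r3 m[R→φ0] = [T, F, F]
r3 m[R→φ3] = [T, T, T]
r3 m[R→φ4] = [T, F, F]
r4 m[φ0→G] = [T, T, T]
r4 m[φ0→B] = [F, T, T]
r4 m[φ0→R] = [T, T, T]
r4 m[φ1→L] = [T, T, T]
r4 m[φ1→B] = [T, T, T]
r4 m[φ2→L] = [T, F, T]
r4 m[φ3→R] = [T, F, F]
r4 m[φ4→R] = [T, T, T]
r4 m[φ5→L] = [F, T, T]
r4 m[G→φ0] = [T, T, T]
r4 m[L→φ1] = [F, F, T]
r4 m[L→φ2] = [F, T, T]
r4 m[L→φ5] = [T, F, T]
r4 m[B→φ0] = [T, T, T]
r4 m[B→φ1] = [F, T, T]
r4 m[R→φ0] = [T, F, F]
r4 m[R→φ3] = [T, T, T]
r4 m[R→φ4] = [T, F, F]
r5 m[φ0→G] = [T, T, T]
r5 m[φ0→B] = [F, T, T]
r5 m[φ0→R] = [T, T, T]
r5 m[φ1→L] = [T, T, T]
r5 m[φ1→B] = [T, T, T]
r5 m[φ2→L] = [T, F, T]
r5 m[φ3→R] = [T, F, F]
r5 m[φ4→R] = [T, T, T]
r5 m[φ5→L] = [F, T, T]
r5 m[G→φ0] = [T, T, T]
r5 m[L→φ1] = [F, F, T]
r5 m[L→φ2] = [F, T, T]
r5 m[L→φ5] = [T, F, T]
r5 m[B→φ0] = [T, T, T]
r5 m[B→φ1] = [F, T, T]
r5 m[R→φ0] = [T, F, F]
r5 m[R→φ3] = [T, T, T]
r5 m[R→φ4] = [T, F, F]
fixed point reached at round 5
b[L] = ⊗ incoming = [F, F, T]

b[L] = [F, F, T]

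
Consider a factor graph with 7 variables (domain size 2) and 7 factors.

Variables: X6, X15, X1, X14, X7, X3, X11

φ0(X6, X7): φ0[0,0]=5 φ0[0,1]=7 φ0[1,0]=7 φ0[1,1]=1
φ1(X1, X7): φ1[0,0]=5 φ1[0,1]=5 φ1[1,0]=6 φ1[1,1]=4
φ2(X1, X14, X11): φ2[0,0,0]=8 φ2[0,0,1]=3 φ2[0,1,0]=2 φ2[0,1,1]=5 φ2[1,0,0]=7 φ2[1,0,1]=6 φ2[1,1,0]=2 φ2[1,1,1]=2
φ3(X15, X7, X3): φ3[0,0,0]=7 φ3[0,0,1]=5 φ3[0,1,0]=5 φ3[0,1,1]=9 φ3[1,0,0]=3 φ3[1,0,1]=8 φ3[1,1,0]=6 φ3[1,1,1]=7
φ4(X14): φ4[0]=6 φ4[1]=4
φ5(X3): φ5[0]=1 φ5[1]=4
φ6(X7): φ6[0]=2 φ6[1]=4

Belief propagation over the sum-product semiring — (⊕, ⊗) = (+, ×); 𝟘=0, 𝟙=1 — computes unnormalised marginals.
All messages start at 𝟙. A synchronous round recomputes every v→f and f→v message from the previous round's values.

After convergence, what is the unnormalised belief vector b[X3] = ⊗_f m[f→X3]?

init: all messages = 𝟙 over 2 values
r1 m[φ0→X6] = [12, 8]
r1 m[φ0→X7] = [12, 8]
r1 m[φ1→X1] = [10, 10]
r1 m[φ1→X7] = [11, 9]
r1 m[φ2→X1] = [18, 17]
r1 m[φ2→X14] = [24, 11]
r1 m[φ2→X11] = [19, 16]
r1 m[φ3→X15] = [26, 24]
r1 m[φ3→X7] = [23, 27]
r1 m[φ3→X3] = [21, 29]
r1 m[φ4→X14] = [6, 4]
r1 m[φ5→X3] = [1, 4]
r1 m[φ6→X7] = [2, 4]
r1 m[X6→φ0] = [1, 1]
r1 m[X15→φ3] = [1, 1]
r1 m[X1→φ1] = [1, 1]
r1 m[X1→φ2] = [1, 1]
r1 m[X14→φ2] = [1, 1]
r1 m[X14→φ4] = [1, 1]
r1 m[X7→φ0] = [1, 1]
r1 m[X7→φ1] = [1, 1]
r1 m[X7→φ3] = [1, 1]
r1 m[X7→φ6] = [1, 1]
r1 m[X3→φ3] = [1, 1]
r1 m[X3→φ5] = [1, 1]
r1 m[X11→φ2] = [1, 1]
r2 m[φ0→X6] = [12, 8]
r2 m[φ0→X7] = [12, 8]
r2 m[φ1→X1] = [10, 10]
r2 m[φ1→X7] = [11, 9]
r2 m[φ2→X1] = [18, 17]
r2 m[φ2→X14] = [24, 11]
r2 m[φ2→X11] = [19, 16]
r2 m[φ3→X15] = [26, 24]
r2 m[φ3→X7] = [23, 27]
r2 m[φ3→X3] = [21, 29]
r2 m[φ4→X14] = [6, 4]
r2 m[φ5→X3] = [1, 4]
r2 m[φ6→X7] = [2, 4]
r2 m[X6→φ0] = [1, 1]
r2 m[X15→φ3] = [1, 1]
r2 m[X1→φ1] = [18, 17]
r2 m[X1→φ2] = [10, 10]
r2 m[X14→φ2] = [6, 4]
r2 m[X14→φ4] = [24, 11]
r2 m[X7→φ0] = [506, 972]
r2 m[X7→φ1] = [552, 864]
r2 m[X7→φ3] = [264, 288]
r2 m[X7→φ6] = [3036, 1944]
r2 m[X3→φ3] = [1, 4]
r2 m[X3→φ5] = [21, 29]
r2 m[X11→φ2] = [1, 1]
r3 m[φ0→X6] = [9334, 4514]
r3 m[φ0→X7] = [12, 8]
r3 m[φ1→X1] = [7080, 6768]
r3 m[φ1→X7] = [192, 158]
r3 m[φ2→X1] = [94, 94]
r3 m[φ2→X14] = [240, 110]
r3 m[φ2→X11] = [1060, 820]
r3 m[φ3→X15] = [18936, 19032]
r3 m[φ3→X7] = [62, 75]
r3 m[φ3→X3] = [5808, 8040]
r3 m[φ4→X14] = [6, 4]
r3 m[φ5→X3] = [1, 4]
r3 m[φ6→X7] = [2, 4]
r3 m[X6→φ0] = [1, 1]
r3 m[X15→φ3] = [1, 1]
r3 m[X1→φ1] = [18, 17]
r3 m[X1→φ2] = [10, 10]
r3 m[X14→φ2] = [6, 4]
r3 m[X14→φ4] = [24, 11]
r3 m[X7→φ0] = [506, 972]
r3 m[X7→φ1] = [552, 864]
r3 m[X7→φ3] = [264, 288]
r3 m[X7→φ6] = [3036, 1944]
r3 m[X3→φ3] = [1, 4]
r3 m[X3→φ5] = [21, 29]
r3 m[X11→φ2] = [1, 1]
r4 m[φ0→X6] = [9334, 4514]
r4 m[φ0→X7] = [12, 8]
r4 m[φ1→X1] = [7080, 6768]
r4 m[φ1→X7] = [192, 158]
r4 m[φ2→X1] = [94, 94]
r4 m[φ2→X14] = [240, 110]
r4 m[φ2→X11] = [1060, 820]
r4 m[φ3→X15] = [18936, 19032]
r4 m[φ3→X7] = [62, 75]
r4 m[φ3→X3] = [5808, 8040]
r4 m[φ4→X14] = [6, 4]
r4 m[φ5→X3] = [1, 4]
r4 m[φ6→X7] = [2, 4]
r4 m[X6→φ0] = [1, 1]
r4 m[X15→φ3] = [1, 1]
r4 m[X1→φ1] = [94, 94]
r4 m[X1→φ2] = [7080, 6768]
r4 m[X14→φ2] = [6, 4]
r4 m[X14→φ4] = [240, 110]
r4 m[X7→φ0] = [23808, 47400]
r4 m[X7→φ1] = [1488, 2400]
r4 m[X7→φ3] = [4608, 5056]
r4 m[X7→φ6] = [142848, 94800]
r4 m[X3→φ3] = [1, 4]
r4 m[X3→φ5] = [5808, 8040]
r4 m[X11→φ2] = [1, 1]
r5 m[φ0→X6] = [450840, 214056]
r5 m[φ0→X7] = [12, 8]
r5 m[φ1→X1] = [19440, 18528]
r5 m[φ1→X7] = [1034, 846]
r5 m[φ2→X1] = [94, 94]
r5 m[φ2→X14] = [165864, 76632]
r5 m[φ2→X11] = [734880, 566832]
r5 m[φ3→X15] = [331712, 333184]
r5 m[φ3→X7] = [62, 75]
r5 m[φ3→X3] = [101696, 140800]
r5 m[φ4→X14] = [6, 4]
r5 m[φ5→X3] = [1, 4]
r5 m[φ6→X7] = [2, 4]
r5 m[X6→φ0] = [1, 1]
r5 m[X15→φ3] = [1, 1]
r5 m[X1→φ1] = [94, 94]
r5 m[X1→φ2] = [7080, 6768]
r5 m[X14→φ2] = [6, 4]
r5 m[X14→φ4] = [240, 110]
r5 m[X7→φ0] = [23808, 47400]
r5 m[X7→φ1] = [1488, 2400]
r5 m[X7→φ3] = [4608, 5056]
r5 m[X7→φ6] = [142848, 94800]
r5 m[X3→φ3] = [1, 4]
r5 m[X3→φ5] = [5808, 8040]
r5 m[X11→φ2] = [1, 1]
r6 m[φ0→X6] = [450840, 214056]
r6 m[φ0→X7] = [12, 8]
r6 m[φ1→X1] = [19440, 18528]
r6 m[φ1→X7] = [1034, 846]
r6 m[φ2→X1] = [94, 94]
r6 m[φ2→X14] = [165864, 76632]
r6 m[φ2→X11] = [734880, 566832]
r6 m[φ3→X15] = [331712, 333184]
r6 m[φ3→X7] = [62, 75]
r6 m[φ3→X3] = [101696, 140800]
r6 m[φ4→X14] = [6, 4]
r6 m[φ5→X3] = [1, 4]
r6 m[φ6→X7] = [2, 4]
r6 m[X6→φ0] = [1, 1]
r6 m[X15→φ3] = [1, 1]
r6 m[X1→φ1] = [94, 94]
r6 m[X1→φ2] = [19440, 18528]
r6 m[X14→φ2] = [6, 4]
r6 m[X14→φ4] = [165864, 76632]
r6 m[X7→φ0] = [128216, 253800]
r6 m[X7→φ1] = [1488, 2400]
r6 m[X7→φ3] = [24816, 27072]
r6 m[X7→φ6] = [769296, 507600]
r6 m[X3→φ3] = [1, 4]
r6 m[X3→φ5] = [101696, 140800]
r6 m[X11→φ2] = [1, 1]
r7 m[φ0→X6] = [2417680, 1151312]
r7 m[φ0→X7] = [12, 8]
r7 m[φ1→X1] = [19440, 18528]
r7 m[φ1→X7] = [1034, 846]
r7 m[φ2→X1] = [94, 94]
r7 m[φ2→X14] = [454704, 210192]
r7 m[φ2→X11] = [2015040, 1553952]
r7 m[φ3→X15] = [1779984, 1789008]
r7 m[φ3→X7] = [62, 75]
r7 m[φ3→X3] = [545952, 755760]
r7 m[φ4→X14] = [6, 4]
r7 m[φ5→X3] = [1, 4]
r7 m[φ6→X7] = [2, 4]
r7 m[X6→φ0] = [1, 1]
r7 m[X15→φ3] = [1, 1]
r7 m[X1→φ1] = [94, 94]
r7 m[X1→φ2] = [19440, 18528]
r7 m[X14→φ2] = [6, 4]
r7 m[X14→φ4] = [165864, 76632]
r7 m[X7→φ0] = [128216, 253800]
r7 m[X7→φ1] = [1488, 2400]
r7 m[X7→φ3] = [24816, 27072]
r7 m[X7→φ6] = [769296, 507600]
r7 m[X3→φ3] = [1, 4]
r7 m[X3→φ5] = [101696, 140800]
r7 m[X11→φ2] = [1, 1]
r8 m[φ0→X6] = [2417680, 1151312]
r8 m[φ0→X7] = [12, 8]
r8 m[φ1→X1] = [19440, 18528]
r8 m[φ1→X7] = [1034, 846]
r8 m[φ2→X1] = [94, 94]
r8 m[φ2→X14] = [454704, 210192]
r8 m[φ2→X11] = [2015040, 1553952]
r8 m[φ3→X15] = [1779984, 1789008]
r8 m[φ3→X7] = [62, 75]
r8 m[φ3→X3] = [545952, 755760]
r8 m[φ4→X14] = [6, 4]
r8 m[φ5→X3] = [1, 4]
r8 m[φ6→X7] = [2, 4]
r8 m[X6→φ0] = [1, 1]
r8 m[X15→φ3] = [1, 1]
r8 m[X1→φ1] = [94, 94]
r8 m[X1→φ2] = [19440, 18528]
r8 m[X14→φ2] = [6, 4]
r8 m[X14→φ4] = [454704, 210192]
r8 m[X7→φ0] = [128216, 253800]
r8 m[X7→φ1] = [1488, 2400]
r8 m[X7→φ3] = [24816, 27072]
r8 m[X7→φ6] = [769296, 507600]
r8 m[X3→φ3] = [1, 4]
r8 m[X3→φ5] = [545952, 755760]
r8 m[X11→φ2] = [1, 1]
r9 m[φ0→X6] = [2417680, 1151312]
r9 m[φ0→X7] = [12, 8]
r9 m[φ1→X1] = [19440, 18528]
r9 m[φ1→X7] = [1034, 846]
r9 m[φ2→X1] = [94, 94]
r9 m[φ2→X14] = [454704, 210192]
r9 m[φ2→X11] = [2015040, 1553952]
r9 m[φ3→X15] = [1779984, 1789008]
r9 m[φ3→X7] = [62, 75]
r9 m[φ3→X3] = [545952, 755760]
r9 m[φ4→X14] = [6, 4]
r9 m[φ5→X3] = [1, 4]
r9 m[φ6→X7] = [2, 4]
r9 m[X6→φ0] = [1, 1]
r9 m[X15→φ3] = [1, 1]
r9 m[X1→φ1] = [94, 94]
r9 m[X1→φ2] = [19440, 18528]
r9 m[X14→φ2] = [6, 4]
r9 m[X14→φ4] = [454704, 210192]
r9 m[X7→φ0] = [128216, 253800]
r9 m[X7→φ1] = [1488, 2400]
r9 m[X7→φ3] = [24816, 27072]
r9 m[X7→φ6] = [769296, 507600]
r9 m[X3→φ3] = [1, 4]
r9 m[X3→φ5] = [545952, 755760]
r9 m[X11→φ2] = [1, 1]
fixed point reached at round 9
b[X3] = ⊗ incoming = [545952, 3023040]

b[X3] = [545952, 3023040]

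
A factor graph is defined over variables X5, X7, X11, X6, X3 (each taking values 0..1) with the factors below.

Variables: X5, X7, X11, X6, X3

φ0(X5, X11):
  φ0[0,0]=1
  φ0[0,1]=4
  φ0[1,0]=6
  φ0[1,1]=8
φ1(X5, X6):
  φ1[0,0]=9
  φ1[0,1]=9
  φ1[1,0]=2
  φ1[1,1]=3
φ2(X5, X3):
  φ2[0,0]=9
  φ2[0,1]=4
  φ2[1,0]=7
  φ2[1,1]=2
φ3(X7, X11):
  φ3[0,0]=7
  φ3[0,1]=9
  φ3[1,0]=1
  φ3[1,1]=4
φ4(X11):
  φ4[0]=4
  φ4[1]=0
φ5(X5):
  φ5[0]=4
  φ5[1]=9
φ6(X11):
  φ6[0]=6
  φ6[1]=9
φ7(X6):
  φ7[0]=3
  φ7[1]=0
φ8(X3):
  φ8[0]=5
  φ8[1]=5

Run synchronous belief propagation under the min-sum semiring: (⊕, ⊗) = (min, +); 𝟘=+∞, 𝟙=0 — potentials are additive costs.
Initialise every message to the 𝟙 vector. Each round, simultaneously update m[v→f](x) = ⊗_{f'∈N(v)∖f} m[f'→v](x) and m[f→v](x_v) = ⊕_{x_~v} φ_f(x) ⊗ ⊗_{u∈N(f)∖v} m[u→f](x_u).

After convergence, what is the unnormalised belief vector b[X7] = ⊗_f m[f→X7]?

b[X7] = [40, 34]

init: all messages = 𝟙 over 2 values
r1 m[φ0→X5] = [1, 6]
r1 m[φ0→X11] = [1, 4]
r1 m[φ1→X5] = [9, 2]
r1 m[φ1→X6] = [2, 3]
r1 m[φ2→X5] = [4, 2]
r1 m[φ2→X3] = [7, 2]
r1 m[φ3→X7] = [7, 1]
r1 m[φ3→X11] = [1, 4]
r1 m[φ4→X11] = [4, 0]
r1 m[φ5→X5] = [4, 9]
r1 m[φ6→X11] = [6, 9]
r1 m[φ7→X6] = [3, 0]
r1 m[φ8→X3] = [5, 5]
r1 m[X5→φ0] = [0, 0]
r1 m[X5→φ1] = [0, 0]
r1 m[X5→φ2] = [0, 0]
r1 m[X5→φ5] = [0, 0]
r1 m[X7→φ3] = [0, 0]
r1 m[X11→φ0] = [0, 0]
r1 m[X11→φ3] = [0, 0]
r1 m[X11→φ4] = [0, 0]
r1 m[X11→φ6] = [0, 0]
r1 m[X6→φ1] = [0, 0]
r1 m[X6→φ7] = [0, 0]
r1 m[X3→φ2] = [0, 0]
r1 m[X3→φ8] = [0, 0]
r2 m[φ0→X5] = [1, 6]
r2 m[φ0→X11] = [1, 4]
r2 m[φ1→X5] = [9, 2]
r2 m[φ1→X6] = [2, 3]
r2 m[φ2→X5] = [4, 2]
r2 m[φ2→X3] = [7, 2]
r2 m[φ3→X7] = [7, 1]
r2 m[φ3→X11] = [1, 4]
r2 m[φ4→X11] = [4, 0]
r2 m[φ5→X5] = [4, 9]
r2 m[φ6→X11] = [6, 9]
r2 m[φ7→X6] = [3, 0]
r2 m[φ8→X3] = [5, 5]
r2 m[X5→φ0] = [17, 13]
r2 m[X5→φ1] = [9, 17]
r2 m[X5→φ2] = [14, 17]
r2 m[X5→φ5] = [14, 10]
r2 m[X7→φ3] = [0, 0]
r2 m[X11→φ0] = [11, 13]
r2 m[X11→φ3] = [11, 13]
r2 m[X11→φ4] = [8, 17]
r2 m[X11→φ6] = [6, 8]
r2 m[X6→φ1] = [3, 0]
r2 m[X6→φ7] = [2, 3]
r2 m[X3→φ2] = [5, 5]
r2 m[X3→φ8] = [7, 2]
r3 m[φ0→X5] = [12, 17]
r3 m[φ0→X11] = [18, 21]
r3 m[φ1→X5] = [9, 3]
r3 m[φ1→X6] = [18, 18]
r3 m[φ2→X5] = [9, 7]
r3 m[φ2→X3] = [23, 18]
r3 m[φ3→X7] = [18, 12]
r3 m[φ3→X11] = [1, 4]
r3 m[φ4→X11] = [4, 0]
r3 m[φ5→X5] = [4, 9]
r3 m[φ6→X11] = [6, 9]
r3 m[φ7→X6] = [3, 0]
r3 m[φ8→X3] = [5, 5]
r3 m[X5→φ0] = [17, 13]
r3 m[X5→φ1] = [9, 17]
r3 m[X5→φ2] = [14, 17]
r3 m[X5→φ5] = [14, 10]
r3 m[X7→φ3] = [0, 0]
r3 m[X11→φ0] = [11, 13]
r3 m[X11→φ3] = [11, 13]
r3 m[X11→φ4] = [8, 17]
r3 m[X11→φ6] = [6, 8]
r3 m[X6→φ1] = [3, 0]
r3 m[X6→φ7] = [2, 3]
r3 m[X3→φ2] = [5, 5]
r3 m[X3→φ8] = [7, 2]
r4 m[φ0→X5] = [12, 17]
r4 m[φ0→X11] = [18, 21]
r4 m[φ1→X5] = [9, 3]
r4 m[φ1→X6] = [18, 18]
r4 m[φ2→X5] = [9, 7]
r4 m[φ2→X3] = [23, 18]
r4 m[φ3→X7] = [18, 12]
r4 m[φ3→X11] = [1, 4]
r4 m[φ4→X11] = [4, 0]
r4 m[φ5→X5] = [4, 9]
r4 m[φ6→X11] = [6, 9]
r4 m[φ7→X6] = [3, 0]
r4 m[φ8→X3] = [5, 5]
r4 m[X5→φ0] = [22, 19]
r4 m[X5→φ1] = [25, 33]
r4 m[X5→φ2] = [25, 29]
r4 m[X5→φ5] = [30, 27]
r4 m[X7→φ3] = [0, 0]
r4 m[X11→φ0] = [11, 13]
r4 m[X11→φ3] = [28, 30]
r4 m[X11→φ4] = [25, 34]
r4 m[X11→φ6] = [23, 25]
r4 m[X6→φ1] = [3, 0]
r4 m[X6→φ7] = [18, 18]
r4 m[X3→φ2] = [5, 5]
r4 m[X3→φ8] = [23, 18]
r5 m[φ0→X5] = [12, 17]
r5 m[φ0→X11] = [23, 26]
r5 m[φ1→X5] = [9, 3]
r5 m[φ1→X6] = [34, 34]
r5 m[φ2→X5] = [9, 7]
r5 m[φ2→X3] = [34, 29]
r5 m[φ3→X7] = [35, 29]
r5 m[φ3→X11] = [1, 4]
r5 m[φ4→X11] = [4, 0]
r5 m[φ5→X5] = [4, 9]
r5 m[φ6→X11] = [6, 9]
r5 m[φ7→X6] = [3, 0]
r5 m[φ8→X3] = [5, 5]
r5 m[X5→φ0] = [22, 19]
r5 m[X5→φ1] = [25, 33]
r5 m[X5→φ2] = [25, 29]
r5 m[X5→φ5] = [30, 27]
r5 m[X7→φ3] = [0, 0]
r5 m[X11→φ0] = [11, 13]
r5 m[X11→φ3] = [28, 30]
r5 m[X11→φ4] = [25, 34]
r5 m[X11→φ6] = [23, 25]
r5 m[X6→φ1] = [3, 0]
r5 m[X6→φ7] = [18, 18]
r5 m[X3→φ2] = [5, 5]
r5 m[X3→φ8] = [23, 18]
r6 m[φ0→X5] = [12, 17]
r6 m[φ0→X11] = [23, 26]
r6 m[φ1→X5] = [9, 3]
r6 m[φ1→X6] = [34, 34]
r6 m[φ2→X5] = [9, 7]
r6 m[φ2→X3] = [34, 29]
r6 m[φ3→X7] = [35, 29]
r6 m[φ3→X11] = [1, 4]
r6 m[φ4→X11] = [4, 0]
r6 m[φ5→X5] = [4, 9]
r6 m[φ6→X11] = [6, 9]
r6 m[φ7→X6] = [3, 0]
r6 m[φ8→X3] = [5, 5]
r6 m[X5→φ0] = [22, 19]
r6 m[X5→φ1] = [25, 33]
r6 m[X5→φ2] = [25, 29]
r6 m[X5→φ5] = [30, 27]
r6 m[X7→φ3] = [0, 0]
r6 m[X11→φ0] = [11, 13]
r6 m[X11→φ3] = [33, 35]
r6 m[X11→φ4] = [30, 39]
r6 m[X11→φ6] = [28, 30]
r6 m[X6→φ1] = [3, 0]
r6 m[X6→φ7] = [34, 34]
r6 m[X3→φ2] = [5, 5]
r6 m[X3→φ8] = [34, 29]
r7 m[φ0→X5] = [12, 17]
r7 m[φ0→X11] = [23, 26]
r7 m[φ1→X5] = [9, 3]
r7 m[φ1→X6] = [34, 34]
r7 m[φ2→X5] = [9, 7]
r7 m[φ2→X3] = [34, 29]
r7 m[φ3→X7] = [40, 34]
r7 m[φ3→X11] = [1, 4]
r7 m[φ4→X11] = [4, 0]
r7 m[φ5→X5] = [4, 9]
r7 m[φ6→X11] = [6, 9]
r7 m[φ7→X6] = [3, 0]
r7 m[φ8→X3] = [5, 5]
r7 m[X5→φ0] = [22, 19]
r7 m[X5→φ1] = [25, 33]
r7 m[X5→φ2] = [25, 29]
r7 m[X5→φ5] = [30, 27]
r7 m[X7→φ3] = [0, 0]
r7 m[X11→φ0] = [11, 13]
r7 m[X11→φ3] = [33, 35]
r7 m[X11→φ4] = [30, 39]
r7 m[X11→φ6] = [28, 30]
r7 m[X6→φ1] = [3, 0]
r7 m[X6→φ7] = [34, 34]
r7 m[X3→φ2] = [5, 5]
r7 m[X3→φ8] = [34, 29]
r8 m[φ0→X5] = [12, 17]
r8 m[φ0→X11] = [23, 26]
r8 m[φ1→X5] = [9, 3]
r8 m[φ1→X6] = [34, 34]
r8 m[φ2→X5] = [9, 7]
r8 m[φ2→X3] = [34, 29]
r8 m[φ3→X7] = [40, 34]
r8 m[φ3→X11] = [1, 4]
r8 m[φ4→X11] = [4, 0]
r8 m[φ5→X5] = [4, 9]
r8 m[φ6→X11] = [6, 9]
r8 m[φ7→X6] = [3, 0]
r8 m[φ8→X3] = [5, 5]
r8 m[X5→φ0] = [22, 19]
r8 m[X5→φ1] = [25, 33]
r8 m[X5→φ2] = [25, 29]
r8 m[X5→φ5] = [30, 27]
r8 m[X7→φ3] = [0, 0]
r8 m[X11→φ0] = [11, 13]
r8 m[X11→φ3] = [33, 35]
r8 m[X11→φ4] = [30, 39]
r8 m[X11→φ6] = [28, 30]
r8 m[X6→φ1] = [3, 0]
r8 m[X6→φ7] = [34, 34]
r8 m[X3→φ2] = [5, 5]
r8 m[X3→φ8] = [34, 29]
fixed point reached at round 8
b[X7] = ⊗ incoming = [40, 34]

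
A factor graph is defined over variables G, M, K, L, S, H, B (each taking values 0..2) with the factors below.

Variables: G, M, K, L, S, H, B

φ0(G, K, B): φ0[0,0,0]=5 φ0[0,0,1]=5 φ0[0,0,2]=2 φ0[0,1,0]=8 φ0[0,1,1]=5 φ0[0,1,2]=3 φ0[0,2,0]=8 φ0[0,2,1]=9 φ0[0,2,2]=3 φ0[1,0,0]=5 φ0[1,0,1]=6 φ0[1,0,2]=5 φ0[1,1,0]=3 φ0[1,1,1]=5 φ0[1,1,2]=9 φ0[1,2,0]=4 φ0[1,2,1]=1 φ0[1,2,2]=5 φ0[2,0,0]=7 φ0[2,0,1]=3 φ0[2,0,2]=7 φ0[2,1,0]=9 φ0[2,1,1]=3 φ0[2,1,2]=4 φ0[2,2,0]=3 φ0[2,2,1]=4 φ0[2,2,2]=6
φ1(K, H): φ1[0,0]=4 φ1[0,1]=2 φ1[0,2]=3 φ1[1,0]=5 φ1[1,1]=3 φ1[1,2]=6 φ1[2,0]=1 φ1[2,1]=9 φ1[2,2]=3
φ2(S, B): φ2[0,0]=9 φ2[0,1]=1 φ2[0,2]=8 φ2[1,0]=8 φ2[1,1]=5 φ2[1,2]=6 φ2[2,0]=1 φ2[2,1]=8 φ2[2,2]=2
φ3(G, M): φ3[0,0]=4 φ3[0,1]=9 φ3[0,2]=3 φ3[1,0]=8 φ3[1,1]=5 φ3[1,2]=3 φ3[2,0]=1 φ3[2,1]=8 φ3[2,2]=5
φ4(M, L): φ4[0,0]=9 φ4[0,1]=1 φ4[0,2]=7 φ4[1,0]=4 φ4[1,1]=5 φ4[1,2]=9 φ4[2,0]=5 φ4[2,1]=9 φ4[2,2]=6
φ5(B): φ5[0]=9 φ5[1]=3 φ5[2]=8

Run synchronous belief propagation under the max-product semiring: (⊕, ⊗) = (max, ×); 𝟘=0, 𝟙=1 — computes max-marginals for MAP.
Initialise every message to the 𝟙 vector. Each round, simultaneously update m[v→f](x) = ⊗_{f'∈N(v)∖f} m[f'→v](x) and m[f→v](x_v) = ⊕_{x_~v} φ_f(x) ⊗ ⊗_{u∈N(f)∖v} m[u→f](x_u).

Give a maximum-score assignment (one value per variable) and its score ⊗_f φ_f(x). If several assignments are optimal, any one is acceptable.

assignment: (G=0, M=1, K=2, L=2, S=0, H=1, B=0); score = 472392

init: all messages = 𝟙 over 3 values
r1 m[φ0→G] = [9, 9, 9]
r1 m[φ0→K] = [7, 9, 9]
r1 m[φ0→B] = [9, 9, 9]
r1 m[φ1→K] = [4, 6, 9]
r1 m[φ1→H] = [5, 9, 6]
r1 m[φ2→S] = [9, 8, 8]
r1 m[φ2→B] = [9, 8, 8]
r1 m[φ3→G] = [9, 8, 8]
r1 m[φ3→M] = [8, 9, 5]
r1 m[φ4→M] = [9, 9, 9]
r1 m[φ4→L] = [9, 9, 9]
r1 m[φ5→B] = [9, 3, 8]
r1 m[G→φ0] = [1, 1, 1]
r1 m[G→φ3] = [1, 1, 1]
r1 m[M→φ3] = [1, 1, 1]
r1 m[M→φ4] = [1, 1, 1]
r1 m[K→φ0] = [1, 1, 1]
r1 m[K→φ1] = [1, 1, 1]
r1 m[L→φ4] = [1, 1, 1]
r1 m[S→φ2] = [1, 1, 1]
r1 m[H→φ1] = [1, 1, 1]
r1 m[B→φ0] = [1, 1, 1]
r1 m[B→φ2] = [1, 1, 1]
r1 m[B→φ5] = [1, 1, 1]
r2 m[φ0→G] = [9, 9, 9]
r2 m[φ0→K] = [7, 9, 9]
r2 m[φ0→B] = [9, 9, 9]
r2 m[φ1→K] = [4, 6, 9]
r2 m[φ1→H] = [5, 9, 6]
r2 m[φ2→S] = [9, 8, 8]
r2 m[φ2→B] = [9, 8, 8]
r2 m[φ3→G] = [9, 8, 8]
r2 m[φ3→M] = [8, 9, 5]
r2 m[φ4→M] = [9, 9, 9]
r2 m[φ4→L] = [9, 9, 9]
r2 m[φ5→B] = [9, 3, 8]
r2 m[G→φ0] = [9, 8, 8]
r2 m[G→φ3] = [9, 9, 9]
r2 m[M→φ3] = [9, 9, 9]
r2 m[M→φ4] = [8, 9, 5]
r2 m[K→φ0] = [4, 6, 9]
r2 m[K→φ1] = [7, 9, 9]
r2 m[L→φ4] = [1, 1, 1]
r2 m[S→φ2] = [1, 1, 1]
r2 m[H→φ1] = [1, 1, 1]
r2 m[B→φ0] = [81, 24, 64]
r2 m[B→φ2] = [81, 27, 72]
r2 m[B→φ5] = [81, 72, 72]
r3 m[φ0→G] = [5832, 3456, 4374]
r3 m[φ0→K] = [4536, 5832, 5832]
r3 m[φ0→B] = [648, 729, 432]
r3 m[φ1→K] = [4, 6, 9]
r3 m[φ1→H] = [45, 81, 54]
r3 m[φ2→S] = [729, 648, 216]
r3 m[φ2→B] = [9, 8, 8]
r3 m[φ3→G] = [81, 72, 72]
r3 m[φ3→M] = [72, 81, 45]
r3 m[φ4→M] = [9, 9, 9]
r3 m[φ4→L] = [72, 45, 81]
r3 m[φ5→B] = [9, 3, 8]
r3 m[G→φ0] = [9, 8, 8]
r3 m[G→φ3] = [9, 9, 9]
r3 m[M→φ3] = [9, 9, 9]
r3 m[M→φ4] = [8, 9, 5]
r3 m[K→φ0] = [4, 6, 9]
r3 m[K→φ1] = [7, 9, 9]
r3 m[L→φ4] = [1, 1, 1]
r3 m[S→φ2] = [1, 1, 1]
r3 m[H→φ1] = [1, 1, 1]
r3 m[B→φ0] = [81, 24, 64]
r3 m[B→φ2] = [81, 27, 72]
r3 m[B→φ5] = [81, 72, 72]
r4 m[φ0→G] = [5832, 3456, 4374]
r4 m[φ0→K] = [4536, 5832, 5832]
r4 m[φ0→B] = [648, 729, 432]
r4 m[φ1→K] = [4, 6, 9]
r4 m[φ1→H] = [45, 81, 54]
r4 m[φ2→S] = [729, 648, 216]
r4 m[φ2→B] = [9, 8, 8]
r4 m[φ3→G] = [81, 72, 72]
r4 m[φ3→M] = [72, 81, 45]
r4 m[φ4→M] = [9, 9, 9]
r4 m[φ4→L] = [72, 45, 81]
r4 m[φ5→B] = [9, 3, 8]
r4 m[G→φ0] = [81, 72, 72]
r4 m[G→φ3] = [5832, 3456, 4374]
r4 m[M→φ3] = [9, 9, 9]
r4 m[M→φ4] = [72, 81, 45]
r4 m[K→φ0] = [4, 6, 9]
r4 m[K→φ1] = [4536, 5832, 5832]
r4 m[L→φ4] = [1, 1, 1]
r4 m[S→φ2] = [1, 1, 1]
r4 m[H→φ1] = [1, 1, 1]
r4 m[B→φ0] = [81, 24, 64]
r4 m[B→φ2] = [5832, 2187, 3456]
r4 m[B→φ5] = [5832, 5832, 3456]
r5 m[φ0→G] = [5832, 3456, 4374]
r5 m[φ0→K] = [40824, 52488, 52488]
r5 m[φ0→B] = [5832, 6561, 3888]
r5 m[φ1→K] = [4, 6, 9]
r5 m[φ1→H] = [29160, 52488, 34992]
r5 m[φ2→S] = [52488, 46656, 17496]
r5 m[φ2→B] = [9, 8, 8]
r5 m[φ3→G] = [81, 72, 72]
r5 m[φ3→M] = [27648, 52488, 21870]
r5 m[φ4→M] = [9, 9, 9]
r5 m[φ4→L] = [648, 405, 729]
r5 m[φ5→B] = [9, 3, 8]
r5 m[G→φ0] = [81, 72, 72]
r5 m[G→φ3] = [5832, 3456, 4374]
r5 m[M→φ3] = [9, 9, 9]
r5 m[M→φ4] = [72, 81, 45]
r5 m[K→φ0] = [4, 6, 9]
r5 m[K→φ1] = [4536, 5832, 5832]
r5 m[L→φ4] = [1, 1, 1]
r5 m[S→φ2] = [1, 1, 1]
r5 m[H→φ1] = [1, 1, 1]
r5 m[B→φ0] = [81, 24, 64]
r5 m[B→φ2] = [5832, 2187, 3456]
r5 m[B→φ5] = [5832, 5832, 3456]
r6 m[φ0→G] = [5832, 3456, 4374]
r6 m[φ0→K] = [40824, 52488, 52488]
r6 m[φ0→B] = [5832, 6561, 3888]
r6 m[φ1→K] = [4, 6, 9]
r6 m[φ1→H] = [29160, 52488, 34992]
r6 m[φ2→S] = [52488, 46656, 17496]
r6 m[φ2→B] = [9, 8, 8]
r6 m[φ3→G] = [81, 72, 72]
r6 m[φ3→M] = [27648, 52488, 21870]
r6 m[φ4→M] = [9, 9, 9]
r6 m[φ4→L] = [648, 405, 729]
r6 m[φ5→B] = [9, 3, 8]
r6 m[G→φ0] = [81, 72, 72]
r6 m[G→φ3] = [5832, 3456, 4374]
r6 m[M→φ3] = [9, 9, 9]
r6 m[M→φ4] = [27648, 52488, 21870]
r6 m[K→φ0] = [4, 6, 9]
r6 m[K→φ1] = [40824, 52488, 52488]
r6 m[L→φ4] = [1, 1, 1]
r6 m[S→φ2] = [1, 1, 1]
r6 m[H→φ1] = [1, 1, 1]
r6 m[B→φ0] = [81, 24, 64]
r6 m[B→φ2] = [52488, 19683, 31104]
r6 m[B→φ5] = [52488, 52488, 31104]
r7 m[φ0→G] = [5832, 3456, 4374]
r7 m[φ0→K] = [40824, 52488, 52488]
r7 m[φ0→B] = [5832, 6561, 3888]
r7 m[φ1→K] = [4, 6, 9]
r7 m[φ1→H] = [262440, 472392, 314928]
r7 m[φ2→S] = [472392, 419904, 157464]
r7 m[φ2→B] = [9, 8, 8]
r7 m[φ3→G] = [81, 72, 72]
r7 m[φ3→M] = [27648, 52488, 21870]
r7 m[φ4→M] = [9, 9, 9]
r7 m[φ4→L] = [248832, 262440, 472392]
r7 m[φ5→B] = [9, 3, 8]
r7 m[G→φ0] = [81, 72, 72]
r7 m[G→φ3] = [5832, 3456, 4374]
r7 m[M→φ3] = [9, 9, 9]
r7 m[M→φ4] = [27648, 52488, 21870]
r7 m[K→φ0] = [4, 6, 9]
r7 m[K→φ1] = [40824, 52488, 52488]
r7 m[L→φ4] = [1, 1, 1]
r7 m[S→φ2] = [1, 1, 1]
r7 m[H→φ1] = [1, 1, 1]
r7 m[B→φ0] = [81, 24, 64]
r7 m[B→φ2] = [52488, 19683, 31104]
r7 m[B→φ5] = [52488, 52488, 31104]
r8 m[φ0→G] = [5832, 3456, 4374]
r8 m[φ0→K] = [40824, 52488, 52488]
r8 m[φ0→B] = [5832, 6561, 3888]
r8 m[φ1→K] = [4, 6, 9]
r8 m[φ1→H] = [262440, 472392, 314928]
r8 m[φ2→S] = [472392, 419904, 157464]
r8 m[φ2→B] = [9, 8, 8]
r8 m[φ3→G] = [81, 72, 72]
r8 m[φ3→M] = [27648, 52488, 21870]
r8 m[φ4→M] = [9, 9, 9]
r8 m[φ4→L] = [248832, 262440, 472392]
r8 m[φ5→B] = [9, 3, 8]
r8 m[G→φ0] = [81, 72, 72]
r8 m[G→φ3] = [5832, 3456, 4374]
r8 m[M→φ3] = [9, 9, 9]
r8 m[M→φ4] = [27648, 52488, 21870]
r8 m[K→φ0] = [4, 6, 9]
r8 m[K→φ1] = [40824, 52488, 52488]
r8 m[L→φ4] = [1, 1, 1]
r8 m[S→φ2] = [1, 1, 1]
r8 m[H→φ1] = [1, 1, 1]
r8 m[B→φ0] = [81, 24, 64]
r8 m[B→φ2] = [52488, 19683, 31104]
r8 m[B→φ5] = [52488, 52488, 31104]
fixed point reached at round 8
traceback from G: (G=0, M=1, K=2, L=2, S=0, H=1, B=0), score=472392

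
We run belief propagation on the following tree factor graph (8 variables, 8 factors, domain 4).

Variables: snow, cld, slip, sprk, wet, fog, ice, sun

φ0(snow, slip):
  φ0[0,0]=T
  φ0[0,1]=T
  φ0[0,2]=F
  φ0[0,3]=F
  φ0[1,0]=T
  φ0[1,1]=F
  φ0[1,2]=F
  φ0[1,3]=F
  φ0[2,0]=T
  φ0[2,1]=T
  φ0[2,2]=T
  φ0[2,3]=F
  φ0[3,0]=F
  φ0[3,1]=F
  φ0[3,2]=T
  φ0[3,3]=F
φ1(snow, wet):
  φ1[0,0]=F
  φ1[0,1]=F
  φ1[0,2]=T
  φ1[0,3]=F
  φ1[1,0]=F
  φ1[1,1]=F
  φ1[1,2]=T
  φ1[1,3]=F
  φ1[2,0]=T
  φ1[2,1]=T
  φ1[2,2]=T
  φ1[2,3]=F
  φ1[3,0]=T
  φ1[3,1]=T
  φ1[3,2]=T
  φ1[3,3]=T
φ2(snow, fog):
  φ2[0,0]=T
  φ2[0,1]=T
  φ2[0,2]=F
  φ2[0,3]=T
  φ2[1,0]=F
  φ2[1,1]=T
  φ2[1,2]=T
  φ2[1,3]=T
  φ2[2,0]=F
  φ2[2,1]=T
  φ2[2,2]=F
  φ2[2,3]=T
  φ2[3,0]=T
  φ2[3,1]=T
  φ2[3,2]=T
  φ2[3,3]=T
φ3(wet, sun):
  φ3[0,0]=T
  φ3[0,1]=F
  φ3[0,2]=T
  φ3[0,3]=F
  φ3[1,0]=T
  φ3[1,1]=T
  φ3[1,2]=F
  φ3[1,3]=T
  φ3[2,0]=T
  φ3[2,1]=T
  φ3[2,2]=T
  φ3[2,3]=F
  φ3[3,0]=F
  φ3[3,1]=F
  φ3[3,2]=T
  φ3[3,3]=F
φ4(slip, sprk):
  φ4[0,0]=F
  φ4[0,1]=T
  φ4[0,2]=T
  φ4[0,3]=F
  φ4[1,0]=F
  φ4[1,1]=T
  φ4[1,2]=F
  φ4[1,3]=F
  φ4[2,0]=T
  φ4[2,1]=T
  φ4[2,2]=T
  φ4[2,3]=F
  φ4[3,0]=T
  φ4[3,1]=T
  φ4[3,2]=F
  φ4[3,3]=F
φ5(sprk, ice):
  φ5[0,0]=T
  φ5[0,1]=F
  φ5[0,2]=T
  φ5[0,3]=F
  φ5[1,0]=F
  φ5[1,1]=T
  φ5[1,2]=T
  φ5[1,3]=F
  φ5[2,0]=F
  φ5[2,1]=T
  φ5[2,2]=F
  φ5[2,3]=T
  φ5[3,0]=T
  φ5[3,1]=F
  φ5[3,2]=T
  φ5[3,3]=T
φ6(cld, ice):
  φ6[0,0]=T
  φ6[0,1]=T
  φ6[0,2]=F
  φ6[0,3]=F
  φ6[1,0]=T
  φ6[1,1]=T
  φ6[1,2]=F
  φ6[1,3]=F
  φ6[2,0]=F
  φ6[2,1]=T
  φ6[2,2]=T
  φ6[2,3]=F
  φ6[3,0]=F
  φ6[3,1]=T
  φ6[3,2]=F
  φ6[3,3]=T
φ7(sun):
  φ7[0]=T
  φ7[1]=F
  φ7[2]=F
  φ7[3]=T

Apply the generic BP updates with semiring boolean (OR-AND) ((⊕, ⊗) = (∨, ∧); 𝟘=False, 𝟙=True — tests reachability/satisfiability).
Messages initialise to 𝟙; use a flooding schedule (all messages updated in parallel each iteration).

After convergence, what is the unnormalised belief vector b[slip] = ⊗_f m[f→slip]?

init: all messages = 𝟙 over 4 values
r1 m[φ0→snow] = [T, T, T, T]
r1 m[φ0→slip] = [T, T, T, F]
r1 m[φ1→snow] = [T, T, T, T]
r1 m[φ1→wet] = [T, T, T, T]
r1 m[φ2→snow] = [T, T, T, T]
r1 m[φ2→fog] = [T, T, T, T]
r1 m[φ3→wet] = [T, T, T, T]
r1 m[φ3→sun] = [T, T, T, T]
r1 m[φ4→slip] = [T, T, T, T]
r1 m[φ4→sprk] = [T, T, T, F]
r1 m[φ5→sprk] = [T, T, T, T]
r1 m[φ5→ice] = [T, T, T, T]
r1 m[φ6→cld] = [T, T, T, T]
r1 m[φ6→ice] = [T, T, T, T]
r1 m[φ7→sun] = [T, F, F, T]
r1 m[snow→φ0] = [T, T, T, T]
r1 m[snow→φ1] = [T, T, T, T]
r1 m[snow→φ2] = [T, T, T, T]
r1 m[cld→φ6] = [T, T, T, T]
r1 m[slip→φ0] = [T, T, T, T]
r1 m[slip→φ4] = [T, T, T, T]
r1 m[sprk→φ4] = [T, T, T, T]
r1 m[sprk→φ5] = [T, T, T, T]
r1 m[wet→φ1] = [T, T, T, T]
r1 m[wet→φ3] = [T, T, T, T]
r1 m[fog→φ2] = [T, T, T, T]
r1 m[ice→φ5] = [T, T, T, T]
r1 m[ice→φ6] = [T, T, T, T]
r1 m[sun→φ3] = [T, T, T, T]
r1 m[sun→φ7] = [T, T, T, T]
r2 m[φ0→snow] = [T, T, T, T]
r2 m[φ0→slip] = [T, T, T, F]
r2 m[φ1→snow] = [T, T, T, T]
r2 m[φ1→wet] = [T, T, T, T]
r2 m[φ2→snow] = [T, T, T, T]
r2 m[φ2→fog] = [T, T, T, T]
r2 m[φ3→wet] = [T, T, T, T]
r2 m[φ3→sun] = [T, T, T, T]
r2 m[φ4→slip] = [T, T, T, T]
r2 m[φ4→sprk] = [T, T, T, F]
r2 m[φ5→sprk] = [T, T, T, T]
r2 m[φ5→ice] = [T, T, T, T]
r2 m[φ6→cld] = [T, T, T, T]
r2 m[φ6→ice] = [T, T, T, T]
r2 m[φ7→sun] = [T, F, F, T]
r2 m[snow→φ0] = [T, T, T, T]
r2 m[snow→φ1] = [T, T, T, T]
r2 m[snow→φ2] = [T, T, T, T]
r2 m[cld→φ6] = [T, T, T, T]
r2 m[slip→φ0] = [T, T, T, T]
r2 m[slip→φ4] = [T, T, T, F]
r2 m[sprk→φ4] = [T, T, T, T]
r2 m[sprk→φ5] = [T, T, T, F]
r2 m[wet→φ1] = [T, T, T, T]
r2 m[wet→φ3] = [T, T, T, T]
r2 m[fog→φ2] = [T, T, T, T]
r2 m[ice→φ5] = [T, T, T, T]
r2 m[ice→φ6] = [T, T, T, T]
r2 m[sun→φ3] = [T, F, F, T]
r2 m[sun→φ7] = [T, T, T, T]
r3 m[φ0→snow] = [T, T, T, T]
r3 m[φ0→slip] = [T, T, T, F]
r3 m[φ1→snow] = [T, T, T, T]
r3 m[φ1→wet] = [T, T, T, T]
r3 m[φ2→snow] = [T, T, T, T]
r3 m[φ2→fog] = [T, T, T, T]
r3 m[φ3→wet] = [T, T, T, F]
r3 m[φ3→sun] = [T, T, T, T]
r3 m[φ4→slip] = [T, T, T, T]
r3 m[φ4→sprk] = [T, T, T, F]
r3 m[φ5→sprk] = [T, T, T, T]
r3 m[φ5→ice] = [T, T, T, T]
r3 m[φ6→cld] = [T, T, T, T]
r3 m[φ6→ice] = [T, T, T, T]
r3 m[φ7→sun] = [T, F, F, T]
r3 m[snow→φ0] = [T, T, T, T]
r3 m[snow→φ1] = [T, T, T, T]
r3 m[snow→φ2] = [T, T, T, T]
r3 m[cld→φ6] = [T, T, T, T]
r3 m[slip→φ0] = [T, T, T, T]
r3 m[slip→φ4] = [T, T, T, F]
r3 m[sprk→φ4] = [T, T, T, T]
r3 m[sprk→φ5] = [T, T, T, F]
r3 m[wet→φ1] = [T, T, T, T]
r3 m[wet→φ3] = [T, T, T, T]
r3 m[fog→φ2] = [T, T, T, T]
r3 m[ice→φ5] = [T, T, T, T]
r3 m[ice→φ6] = [T, T, T, T]
r3 m[sun→φ3] = [T, F, F, T]
r3 m[sun→φ7] = [T, T, T, T]
r4 m[φ0→snow] = [T, T, T, T]
r4 m[φ0→slip] = [T, T, T, F]
r4 m[φ1→snow] = [T, T, T, T]
r4 m[φ1→wet] = [T, T, T, T]
r4 m[φ2→snow] = [T, T, T, T]
r4 m[φ2→fog] = [T, T, T, T]
r4 m[φ3→wet] = [T, T, T, F]
r4 m[φ3→sun] = [T, T, T, T]
r4 m[φ4→slip] = [T, T, T, T]
r4 m[φ4→sprk] = [T, T, T, F]
r4 m[φ5→sprk] = [T, T, T, T]
r4 m[φ5→ice] = [T, T, T, T]
r4 m[φ6→cld] = [T, T, T, T]
r4 m[φ6→ice] = [T, T, T, T]
r4 m[φ7→sun] = [T, F, F, T]
r4 m[snow→φ0] = [T, T, T, T]
r4 m[snow→φ1] = [T, T, T, T]
r4 m[snow→φ2] = [T, T, T, T]
r4 m[cld→φ6] = [T, T, T, T]
r4 m[slip→φ0] = [T, T, T, T]
r4 m[slip→φ4] = [T, T, T, F]
r4 m[sprk→φ4] = [T, T, T, T]
r4 m[sprk→φ5] = [T, T, T, F]
r4 m[wet→φ1] = [T, T, T, F]
r4 m[wet→φ3] = [T, T, T, T]
r4 m[fog→φ2] = [T, T, T, T]
r4 m[ice→φ5] = [T, T, T, T]
r4 m[ice→φ6] = [T, T, T, T]
r4 m[sun→φ3] = [T, F, F, T]
r4 m[sun→φ7] = [T, T, T, T]
r5 m[φ0→snow] = [T, T, T, T]
r5 m[φ0→slip] = [T, T, T, F]
r5 m[φ1→snow] = [T, T, T, T]
r5 m[φ1→wet] = [T, T, T, T]
r5 m[φ2→snow] = [T, T, T, T]
r5 m[φ2→fog] = [T, T, T, T]
r5 m[φ3→wet] = [T, T, T, F]
r5 m[φ3→sun] = [T, T, T, T]
r5 m[φ4→slip] = [T, T, T, T]
r5 m[φ4→sprk] = [T, T, T, F]
r5 m[φ5→sprk] = [T, T, T, T]
r5 m[φ5→ice] = [T, T, T, T]
r5 m[φ6→cld] = [T, T, T, T]
r5 m[φ6→ice] = [T, T, T, T]
r5 m[φ7→sun] = [T, F, F, T]
r5 m[snow→φ0] = [T, T, T, T]
r5 m[snow→φ1] = [T, T, T, T]
r5 m[snow→φ2] = [T, T, T, T]
r5 m[cld→φ6] = [T, T, T, T]
r5 m[slip→φ0] = [T, T, T, T]
r5 m[slip→φ4] = [T, T, T, F]
r5 m[sprk→φ4] = [T, T, T, T]
r5 m[sprk→φ5] = [T, T, T, F]
r5 m[wet→φ1] = [T, T, T, F]
r5 m[wet→φ3] = [T, T, T, T]
r5 m[fog→φ2] = [T, T, T, T]
r5 m[ice→φ5] = [T, T, T, T]
r5 m[ice→φ6] = [T, T, T, T]
r5 m[sun→φ3] = [T, F, F, T]
r5 m[sun→φ7] = [T, T, T, T]
fixed point reached at round 5
b[slip] = ⊗ incoming = [T, T, T, F]

b[slip] = [T, T, T, F]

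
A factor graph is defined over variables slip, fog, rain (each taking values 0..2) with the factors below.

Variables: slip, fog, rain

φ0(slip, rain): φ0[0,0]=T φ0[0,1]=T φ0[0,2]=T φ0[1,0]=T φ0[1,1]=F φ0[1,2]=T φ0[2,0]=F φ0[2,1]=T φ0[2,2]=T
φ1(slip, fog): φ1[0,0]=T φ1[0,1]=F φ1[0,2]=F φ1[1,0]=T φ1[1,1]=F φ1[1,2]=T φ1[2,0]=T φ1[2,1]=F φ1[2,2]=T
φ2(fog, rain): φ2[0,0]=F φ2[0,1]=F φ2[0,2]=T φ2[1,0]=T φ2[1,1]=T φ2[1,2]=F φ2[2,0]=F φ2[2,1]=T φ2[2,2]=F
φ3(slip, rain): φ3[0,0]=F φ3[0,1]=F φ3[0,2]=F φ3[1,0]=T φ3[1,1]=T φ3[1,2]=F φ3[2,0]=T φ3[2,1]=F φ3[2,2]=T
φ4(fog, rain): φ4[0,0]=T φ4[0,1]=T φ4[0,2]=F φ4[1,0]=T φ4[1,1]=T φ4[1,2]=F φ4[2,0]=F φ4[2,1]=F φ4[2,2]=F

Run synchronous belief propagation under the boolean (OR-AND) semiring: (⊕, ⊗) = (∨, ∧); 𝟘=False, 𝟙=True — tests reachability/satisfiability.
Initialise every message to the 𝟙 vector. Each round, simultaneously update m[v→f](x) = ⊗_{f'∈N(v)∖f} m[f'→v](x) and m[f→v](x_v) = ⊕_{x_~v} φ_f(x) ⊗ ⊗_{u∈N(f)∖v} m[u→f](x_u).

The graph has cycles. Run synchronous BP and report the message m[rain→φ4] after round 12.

init: all messages = 𝟙 over 3 values
r1 m[φ0→slip] = [T, T, T]
r1 m[φ0→rain] = [T, T, T]
r1 m[φ1→slip] = [T, T, T]
r1 m[φ1→fog] = [T, F, T]
r1 m[φ2→fog] = [T, T, T]
r1 m[φ2→rain] = [T, T, T]
r1 m[φ3→slip] = [F, T, T]
r1 m[φ3→rain] = [T, T, T]
r1 m[φ4→fog] = [T, T, F]
r1 m[φ4→rain] = [T, T, F]
r1 m[slip→φ0] = [T, T, T]
r1 m[slip→φ1] = [T, T, T]
r1 m[slip→φ3] = [T, T, T]
r1 m[fog→φ1] = [T, T, T]
r1 m[fog→φ2] = [T, T, T]
r1 m[fog→φ4] = [T, T, T]
r1 m[rain→φ0] = [T, T, T]
r1 m[rain→φ2] = [T, T, T]
r1 m[rain→φ3] = [T, T, T]
r1 m[rain→φ4] = [T, T, T]
r2 m[φ0→slip] = [T, T, T]
r2 m[φ0→rain] = [T, T, T]
r2 m[φ1→slip] = [T, T, T]
r2 m[φ1→fog] = [T, F, T]
r2 m[φ2→fog] = [T, T, T]
r2 m[φ2→rain] = [T, T, T]
r2 m[φ3→slip] = [F, T, T]
r2 m[φ3→rain] = [T, T, T]
r2 m[φ4→fog] = [T, T, F]
r2 m[φ4→rain] = [T, T, F]
r2 m[slip→φ0] = [F, T, T]
r2 m[slip→φ1] = [F, T, T]
r2 m[slip→φ3] = [T, T, T]
r2 m[fog→φ1] = [T, T, F]
r2 m[fog→φ2] = [T, F, F]
r2 m[fog→φ4] = [T, F, T]
r2 m[rain→φ0] = [T, T, F]
r2 m[rain→φ2] = [T, T, F]
r2 m[rain→φ3] = [T, T, F]
r2 m[rain→φ4] = [T, T, T]
r3 m[φ0→slip] = [T, T, T]
r3 m[φ0→rain] = [T, T, T]
r3 m[φ1→slip] = [T, T, T]
r3 m[φ1→fog] = [T, F, T]
r3 m[φ2→fog] = [F, T, T]
r3 m[φ2→rain] = [F, F, T]
r3 m[φ3→slip] = [F, T, T]
r3 m[φ3→rain] = [T, T, T]
r3 m[φ4→fog] = [T, T, F]
r3 m[φ4→rain] = [T, T, F]
r3 m[slip→φ0] = [F, T, T]
r3 m[slip→φ1] = [F, T, T]
r3 m[slip→φ3] = [T, T, T]
r3 m[fog→φ1] = [T, T, F]
r3 m[fog→φ2] = [T, F, F]
r3 m[fog→φ4] = [T, F, T]
r3 m[rain→φ0] = [T, T, F]
r3 m[rain→φ2] = [T, T, F]
r3 m[rain→φ3] = [T, T, F]
r3 m[rain→φ4] = [T, T, T]
r4 m[φ0→slip] = [T, T, T]
r4 m[φ0→rain] = [T, T, T]
r4 m[φ1→slip] = [T, T, T]
r4 m[φ1→fog] = [T, F, T]
r4 m[φ2→fog] = [F, T, T]
r4 m[φ2→rain] = [F, F, T]
r4 m[φ3→slip] = [F, T, T]
r4 m[φ3→rain] = [T, T, T]
r4 m[φ4→fog] = [T, T, F]
r4 m[φ4→rain] = [T, T, F]
r4 m[slip→φ0] = [F, T, T]
r4 m[slip→φ1] = [F, T, T]
r4 m[slip→φ3] = [T, T, T]
r4 m[fog→φ1] = [F, T, F]
r4 m[fog→φ2] = [T, F, F]
r4 m[fog→φ4] = [F, F, T]
r4 m[rain→φ0] = [F, F, F]
r4 m[rain→φ2] = [T, T, F]
r4 m[rain→φ3] = [F, F, F]
r4 m[rain→φ4] = [F, F, T]
r5 m[φ0→slip] = [F, F, F]
r5 m[φ0→rain] = [T, T, T]
r5 m[φ1→slip] = [F, F, F]
r5 m[φ1→fog] = [T, F, T]
r5 m[φ2→fog] = [F, T, T]
r5 m[φ2→rain] = [F, F, T]
r5 m[φ3→slip] = [F, F, F]
r5 m[φ3→rain] = [T, T, T]
r5 m[φ4→fog] = [F, F, F]
r5 m[φ4→rain] = [F, F, F]
r5 m[slip→φ0] = [F, T, T]
r5 m[slip→φ1] = [F, T, T]
r5 m[slip→φ3] = [T, T, T]
r5 m[fog→φ1] = [F, T, F]
r5 m[fog→φ2] = [T, F, F]
r5 m[fog→φ4] = [F, F, T]
r5 m[rain→φ0] = [F, F, F]
r5 m[rain→φ2] = [T, T, F]
r5 m[rain→φ3] = [F, F, F]
r5 m[rain→φ4] = [F, F, T]
r6 m[φ0→slip] = [F, F, F]
r6 m[φ0→rain] = [T, T, T]
r6 m[φ1→slip] = [F, F, F]
r6 m[φ1→fog] = [T, F, T]
r6 m[φ2→fog] = [F, T, T]
r6 m[φ2→rain] = [F, F, T]
r6 m[φ3→slip] = [F, F, F]
r6 m[φ3→rain] = [T, T, T]
r6 m[φ4→fog] = [F, F, F]
r6 m[φ4→rain] = [F, F, F]
r6 m[slip→φ0] = [F, F, F]
r6 m[slip→φ1] = [F, F, F]
r6 m[slip→φ3] = [F, F, F]
r6 m[fog→φ1] = [F, F, F]
r6 m[fog→φ2] = [F, F, F]
r6 m[fog→φ4] = [F, F, T]
r6 m[rain→φ0] = [F, F, F]
r6 m[rain→φ2] = [F, F, F]
r6 m[rain→φ3] = [F, F, F]
r6 m[rain→φ4] = [F, F, T]
r7 m[φ0→slip] = [F, F, F]
r7 m[φ0→rain] = [F, F, F]
r7 m[φ1→slip] = [F, F, F]
r7 m[φ1→fog] = [F, F, F]
r7 m[φ2→fog] = [F, F, F]
r7 m[φ2→rain] = [F, F, F]
r7 m[φ3→slip] = [F, F, F]
r7 m[φ3→rain] = [F, F, F]
r7 m[φ4→fog] = [F, F, F]
r7 m[φ4→rain] = [F, F, F]
r7 m[slip→φ0] = [F, F, F]
r7 m[slip→φ1] = [F, F, F]
r7 m[slip→φ3] = [F, F, F]
r7 m[fog→φ1] = [F, F, F]
r7 m[fog→φ2] = [F, F, F]
r7 m[fog→φ4] = [F, F, T]
r7 m[rain→φ0] = [F, F, F]
r7 m[rain→φ2] = [F, F, F]
r7 m[rain→φ3] = [F, F, F]
r7 m[rain→φ4] = [F, F, T]
r8 m[φ0→slip] = [F, F, F]
r8 m[φ0→rain] = [F, F, F]
r8 m[φ1→slip] = [F, F, F]
r8 m[φ1→fog] = [F, F, F]
r8 m[φ2→fog] = [F, F, F]
r8 m[φ2→rain] = [F, F, F]
r8 m[φ3→slip] = [F, F, F]
r8 m[φ3→rain] = [F, F, F]
r8 m[φ4→fog] = [F, F, F]
r8 m[φ4→rain] = [F, F, F]
r8 m[slip→φ0] = [F, F, F]
r8 m[slip→φ1] = [F, F, F]
r8 m[slip→φ3] = [F, F, F]
r8 m[fog→φ1] = [F, F, F]
r8 m[fog→φ2] = [F, F, F]
r8 m[fog→φ4] = [F, F, F]
r8 m[rain→φ0] = [F, F, F]
r8 m[rain→φ2] = [F, F, F]
r8 m[rain→φ3] = [F, F, F]
r8 m[rain→φ4] = [F, F, F]
r9 m[φ0→slip] = [F, F, F]
r9 m[φ0→rain] = [F, F, F]
r9 m[φ1→slip] = [F, F, F]
r9 m[φ1→fog] = [F, F, F]
r9 m[φ2→fog] = [F, F, F]
r9 m[φ2→rain] = [F, F, F]
r9 m[φ3→slip] = [F, F, F]
r9 m[φ3→rain] = [F, F, F]
r9 m[φ4→fog] = [F, F, F]
r9 m[φ4→rain] = [F, F, F]
r9 m[slip→φ0] = [F, F, F]
r9 m[slip→φ1] = [F, F, F]
r9 m[slip→φ3] = [F, F, F]
r9 m[fog→φ1] = [F, F, F]
r9 m[fog→φ2] = [F, F, F]
r9 m[fog→φ4] = [F, F, F]
r9 m[rain→φ0] = [F, F, F]
r9 m[rain→φ2] = [F, F, F]
r9 m[rain→φ3] = [F, F, F]
r9 m[rain→φ4] = [F, F, F]
r10 m[φ0→slip] = [F, F, F]
r10 m[φ0→rain] = [F, F, F]
r10 m[φ1→slip] = [F, F, F]
r10 m[φ1→fog] = [F, F, F]
r10 m[φ2→fog] = [F, F, F]
r10 m[φ2→rain] = [F, F, F]
r10 m[φ3→slip] = [F, F, F]
r10 m[φ3→rain] = [F, F, F]
r10 m[φ4→fog] = [F, F, F]
r10 m[φ4→rain] = [F, F, F]
r10 m[slip→φ0] = [F, F, F]
r10 m[slip→φ1] = [F, F, F]
r10 m[slip→φ3] = [F, F, F]
r10 m[fog→φ1] = [F, F, F]
r10 m[fog→φ2] = [F, F, F]
r10 m[fog→φ4] = [F, F, F]
r10 m[rain→φ0] = [F, F, F]
r10 m[rain→φ2] = [F, F, F]
r10 m[rain→φ3] = [F, F, F]
r10 m[rain→φ4] = [F, F, F]
r11 m[φ0→slip] = [F, F, F]
r11 m[φ0→rain] = [F, F, F]
r11 m[φ1→slip] = [F, F, F]
r11 m[φ1→fog] = [F, F, F]
r11 m[φ2→fog] = [F, F, F]
r11 m[φ2→rain] = [F, F, F]
r11 m[φ3→slip] = [F, F, F]
r11 m[φ3→rain] = [F, F, F]
r11 m[φ4→fog] = [F, F, F]
r11 m[φ4→rain] = [F, F, F]
r11 m[slip→φ0] = [F, F, F]
r11 m[slip→φ1] = [F, F, F]
r11 m[slip→φ3] = [F, F, F]
r11 m[fog→φ1] = [F, F, F]
r11 m[fog→φ2] = [F, F, F]
r11 m[fog→φ4] = [F, F, F]
r11 m[rain→φ0] = [F, F, F]
r11 m[rain→φ2] = [F, F, F]
r11 m[rain→φ3] = [F, F, F]
r11 m[rain→φ4] = [F, F, F]
r12 m[φ0→slip] = [F, F, F]
r12 m[φ0→rain] = [F, F, F]
r12 m[φ1→slip] = [F, F, F]
r12 m[φ1→fog] = [F, F, F]
r12 m[φ2→fog] = [F, F, F]
r12 m[φ2→rain] = [F, F, F]
r12 m[φ3→slip] = [F, F, F]
r12 m[φ3→rain] = [F, F, F]
r12 m[φ4→fog] = [F, F, F]
r12 m[φ4→rain] = [F, F, F]
r12 m[slip→φ0] = [F, F, F]
r12 m[slip→φ1] = [F, F, F]
r12 m[slip→φ3] = [F, F, F]
r12 m[fog→φ1] = [F, F, F]
r12 m[fog→φ2] = [F, F, F]
r12 m[fog→φ4] = [F, F, F]
r12 m[rain→φ0] = [F, F, F]
r12 m[rain→φ2] = [F, F, F]
r12 m[rain→φ3] = [F, F, F]
r12 m[rain→φ4] = [F, F, F]
fixed point reached at round 9

message @ round 12 = [F, F, F]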